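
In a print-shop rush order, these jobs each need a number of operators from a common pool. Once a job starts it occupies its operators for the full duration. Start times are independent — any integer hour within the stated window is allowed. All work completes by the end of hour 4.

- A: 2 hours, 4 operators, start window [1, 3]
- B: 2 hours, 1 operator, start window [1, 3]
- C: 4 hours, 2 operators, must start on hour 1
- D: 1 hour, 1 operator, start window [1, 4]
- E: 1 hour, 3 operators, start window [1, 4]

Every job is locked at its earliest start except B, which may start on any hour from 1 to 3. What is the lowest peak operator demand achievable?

10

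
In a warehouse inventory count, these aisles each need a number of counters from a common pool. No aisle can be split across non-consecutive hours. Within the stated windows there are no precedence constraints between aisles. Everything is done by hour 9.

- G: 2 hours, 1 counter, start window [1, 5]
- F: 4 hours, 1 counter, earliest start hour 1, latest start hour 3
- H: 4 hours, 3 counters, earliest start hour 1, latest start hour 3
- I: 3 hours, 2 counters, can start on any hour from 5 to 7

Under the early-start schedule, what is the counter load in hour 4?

4

At early start, hour 4 has: F, H.
Demand: 1 + 3 = 4.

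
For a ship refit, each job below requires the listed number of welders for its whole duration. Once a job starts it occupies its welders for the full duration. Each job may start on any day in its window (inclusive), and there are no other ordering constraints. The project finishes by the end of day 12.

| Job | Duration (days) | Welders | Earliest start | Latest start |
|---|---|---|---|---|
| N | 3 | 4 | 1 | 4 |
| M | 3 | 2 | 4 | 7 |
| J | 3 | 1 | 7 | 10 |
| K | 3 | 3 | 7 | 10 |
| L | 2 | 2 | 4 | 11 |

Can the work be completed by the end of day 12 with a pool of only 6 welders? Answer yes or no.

Schedule N@1, M@4, J@7, K@7, L@4: d1:4  d2:4  d3:4  d4:4  d5:4  d6:2  d7:4  d8:4  d9:4  d10:0  d11:0  d12:0 — peak 4 ≤ 6.

yes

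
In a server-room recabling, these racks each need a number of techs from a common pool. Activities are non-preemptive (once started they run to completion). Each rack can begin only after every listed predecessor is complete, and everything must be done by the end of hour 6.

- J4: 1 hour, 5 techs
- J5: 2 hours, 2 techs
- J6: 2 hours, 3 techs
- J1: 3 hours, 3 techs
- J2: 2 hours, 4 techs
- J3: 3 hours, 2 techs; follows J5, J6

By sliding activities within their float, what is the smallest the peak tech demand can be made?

Early-start (J4@1, J5@1, J6@1, J1@1, J2@1, J3@3) gives peak 17: h1:17  h2:12  h3:5  h4:2  h5:2  h6:0.
Shift J6→2, J1→2, J2→5, J3→4.
Schedule J4@1, J5@1, J6@2, J1@2, J2@5, J3@4: h1:7  h2:8  h3:6  h4:5  h5:6  h6:6 — peak 8.

8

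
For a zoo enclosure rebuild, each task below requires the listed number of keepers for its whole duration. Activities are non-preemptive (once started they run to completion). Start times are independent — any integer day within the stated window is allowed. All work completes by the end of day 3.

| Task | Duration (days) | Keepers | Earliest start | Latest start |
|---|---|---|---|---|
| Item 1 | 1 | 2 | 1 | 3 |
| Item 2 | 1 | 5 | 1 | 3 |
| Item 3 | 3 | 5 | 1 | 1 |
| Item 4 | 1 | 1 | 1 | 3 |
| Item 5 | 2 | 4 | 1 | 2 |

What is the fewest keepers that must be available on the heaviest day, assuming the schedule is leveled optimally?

11

Early-start (Item 1@1, Item 2@1, Item 3@1, Item 4@1, Item 5@1) gives peak 17: d1:17  d2:9  d3:5.
Shift Item 2→3, Item 4→2.
Schedule Item 1@1, Item 2@3, Item 3@1, Item 4@2, Item 5@1: d1:11  d2:10  d3:10 — peak 11.
Total keeper-days = 31 over 3 days ⇒ peak ≥ ⌈31/3⌉ = 11, so 11 is optimal.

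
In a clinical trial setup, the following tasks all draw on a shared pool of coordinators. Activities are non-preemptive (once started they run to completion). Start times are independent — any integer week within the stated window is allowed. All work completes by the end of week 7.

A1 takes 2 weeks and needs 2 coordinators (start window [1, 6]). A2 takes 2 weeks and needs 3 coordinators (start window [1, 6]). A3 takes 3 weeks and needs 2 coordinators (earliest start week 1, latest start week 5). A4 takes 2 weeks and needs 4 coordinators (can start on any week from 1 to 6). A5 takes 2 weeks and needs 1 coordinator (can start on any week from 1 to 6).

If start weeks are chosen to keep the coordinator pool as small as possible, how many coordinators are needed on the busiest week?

4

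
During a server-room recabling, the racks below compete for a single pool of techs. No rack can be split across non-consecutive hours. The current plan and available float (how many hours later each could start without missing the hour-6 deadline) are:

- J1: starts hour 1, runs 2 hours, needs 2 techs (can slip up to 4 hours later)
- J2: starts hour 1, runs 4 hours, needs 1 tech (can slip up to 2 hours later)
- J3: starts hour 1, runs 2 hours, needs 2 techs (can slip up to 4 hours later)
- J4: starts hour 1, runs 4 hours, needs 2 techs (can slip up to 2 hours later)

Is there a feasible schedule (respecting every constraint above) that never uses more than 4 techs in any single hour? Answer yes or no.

Schedule J1@1, J2@1, J3@5, J4@3: h1:3  h2:3  h3:3  h4:3  h5:4  h6:4 — peak 4 ≤ 4.

yes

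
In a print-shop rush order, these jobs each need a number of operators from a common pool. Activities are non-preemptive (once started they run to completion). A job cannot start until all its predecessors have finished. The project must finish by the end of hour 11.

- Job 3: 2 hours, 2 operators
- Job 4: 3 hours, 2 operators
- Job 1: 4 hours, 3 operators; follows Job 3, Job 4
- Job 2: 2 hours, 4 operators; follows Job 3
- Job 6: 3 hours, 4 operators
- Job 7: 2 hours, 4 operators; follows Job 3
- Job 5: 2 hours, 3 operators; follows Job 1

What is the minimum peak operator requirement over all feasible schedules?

7

Early-start (Job 3@1, Job 4@1, Job 1@4, Job 2@3, Job 6@1, Job 7@3, Job 5@8) gives peak 14: h1:8  h2:8  h3:14  h4:11  h5:3  h6:3  h7:3  h8:3  h9:3  h10:0  h11:0.
Shift Job 6→5, Job 7→8.
Schedule Job 3@1, Job 4@1, Job 1@4, Job 2@3, Job 6@5, Job 7@8, Job 5@8: h1:4  h2:4  h3:6  h4:7  h5:7  h6:7  h7:7  h8:7  h9:7  h10:0  h11:0 — peak 7.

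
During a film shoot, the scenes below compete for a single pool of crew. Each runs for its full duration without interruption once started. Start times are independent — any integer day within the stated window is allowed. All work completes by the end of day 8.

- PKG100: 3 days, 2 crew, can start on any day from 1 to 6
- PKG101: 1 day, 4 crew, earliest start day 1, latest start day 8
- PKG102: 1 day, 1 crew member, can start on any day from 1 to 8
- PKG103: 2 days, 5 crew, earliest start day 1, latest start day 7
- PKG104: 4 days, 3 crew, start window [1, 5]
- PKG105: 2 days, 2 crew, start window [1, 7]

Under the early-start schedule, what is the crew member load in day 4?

At early start, day 4 has: PKG104.
Demand: 3 = 3.

3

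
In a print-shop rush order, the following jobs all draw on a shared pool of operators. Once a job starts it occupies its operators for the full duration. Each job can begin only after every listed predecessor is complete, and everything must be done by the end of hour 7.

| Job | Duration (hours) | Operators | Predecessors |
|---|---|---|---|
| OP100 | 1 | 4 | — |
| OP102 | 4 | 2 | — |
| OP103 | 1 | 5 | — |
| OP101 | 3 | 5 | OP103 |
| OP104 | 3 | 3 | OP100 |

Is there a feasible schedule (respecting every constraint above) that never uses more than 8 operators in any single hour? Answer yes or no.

yes

Schedule OP100@1, OP102@1, OP103@2, OP101@3, OP104@5: h1:6  h2:7  h3:7  h4:7  h5:8  h6:3  h7:3 — peak 8 ≤ 8.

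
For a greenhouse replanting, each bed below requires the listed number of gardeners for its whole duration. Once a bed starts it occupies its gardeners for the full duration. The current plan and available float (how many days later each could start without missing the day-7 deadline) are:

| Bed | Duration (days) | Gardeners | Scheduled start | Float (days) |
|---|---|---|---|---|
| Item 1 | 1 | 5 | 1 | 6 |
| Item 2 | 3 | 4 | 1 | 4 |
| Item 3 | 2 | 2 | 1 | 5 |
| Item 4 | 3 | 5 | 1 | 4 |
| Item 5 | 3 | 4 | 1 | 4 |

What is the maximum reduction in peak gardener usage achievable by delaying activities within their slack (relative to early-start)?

12

Early-start peak: d1:20  d2:15  d3:13  d4:0  d5:0  d6:0  d7:0 ⇒ 20.
Leveled (Item 1@1, Item 2@2, Item 3@5, Item 4@5, Item 5@2): d1:5  d2:8  d3:8  d4:8  d5:7  d6:7  d7:5 ⇒ 8.
Reduction 20 − 8 = 12.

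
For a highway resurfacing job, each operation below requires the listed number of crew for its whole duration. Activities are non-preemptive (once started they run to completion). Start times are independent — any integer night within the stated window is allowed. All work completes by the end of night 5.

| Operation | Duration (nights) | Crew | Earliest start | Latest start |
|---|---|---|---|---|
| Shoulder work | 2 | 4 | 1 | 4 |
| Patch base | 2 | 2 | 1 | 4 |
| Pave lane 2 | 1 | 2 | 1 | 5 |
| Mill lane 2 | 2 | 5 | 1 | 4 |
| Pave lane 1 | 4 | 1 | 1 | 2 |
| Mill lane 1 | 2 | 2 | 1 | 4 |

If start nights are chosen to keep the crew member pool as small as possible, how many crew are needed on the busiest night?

Early-start (Shoulder work@1, Patch base@1, Pave lane 2@1, Mill lane 2@1, Pave lane 1@1, Mill lane 1@1) gives peak 16: n1:16  n2:14  n3:1  n4:1  n5:0.
Shift Mill lane 2→3, Pave lane 1→2, Mill lane 1→3.
Schedule Shoulder work@1, Patch base@1, Pave lane 2@1, Mill lane 2@3, Pave lane 1@2, Mill lane 1@3: n1:8  n2:7  n3:8  n4:8  n5:1 — peak 8.

8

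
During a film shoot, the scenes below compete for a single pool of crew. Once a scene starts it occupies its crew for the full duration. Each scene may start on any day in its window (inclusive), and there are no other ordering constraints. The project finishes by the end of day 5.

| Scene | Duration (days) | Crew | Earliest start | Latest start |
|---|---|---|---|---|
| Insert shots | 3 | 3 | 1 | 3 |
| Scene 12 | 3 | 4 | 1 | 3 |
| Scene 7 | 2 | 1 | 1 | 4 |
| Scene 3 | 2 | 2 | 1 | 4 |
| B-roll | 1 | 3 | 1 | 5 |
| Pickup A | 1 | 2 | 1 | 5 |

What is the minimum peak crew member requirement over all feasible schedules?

Early-start (Insert shots@1, Scene 12@1, Scene 7@1, Scene 3@1, B-roll@1, Pickup A@1) gives peak 15: d1:15  d2:10  d3:7  d4:0  d5:0.
Shift Scene 7→4, Scene 3→4, B-roll→4, Pickup A→5.
Schedule Insert shots@1, Scene 12@1, Scene 7@4, Scene 3@4, B-roll@4, Pickup A@5: d1:7  d2:7  d3:7  d4:6  d5:5 — peak 7.
Total crew member-days = 32 over 5 days ⇒ peak ≥ ⌈32/5⌉ = 7, so 7 is optimal.

7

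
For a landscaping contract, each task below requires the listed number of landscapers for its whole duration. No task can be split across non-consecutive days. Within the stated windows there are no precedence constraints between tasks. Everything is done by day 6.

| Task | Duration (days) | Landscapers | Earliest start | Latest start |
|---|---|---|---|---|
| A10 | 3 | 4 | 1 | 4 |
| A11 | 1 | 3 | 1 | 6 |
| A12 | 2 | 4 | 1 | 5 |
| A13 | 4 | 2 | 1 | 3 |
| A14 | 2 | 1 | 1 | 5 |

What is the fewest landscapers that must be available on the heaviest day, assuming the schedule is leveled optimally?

6

Early-start (A10@1, A11@1, A12@1, A13@1, A14@1) gives peak 14: d1:14  d2:11  d3:6  d4:2  d5:0  d6:0.
Shift A11→4, A12→5, A14→4.
Schedule A10@1, A11@4, A12@5, A13@1, A14@4: d1:6  d2:6  d3:6  d4:6  d5:5  d6:4 — peak 6.
Total landscaper-days = 33 over 6 days ⇒ peak ≥ ⌈33/6⌉ = 6, so 6 is optimal.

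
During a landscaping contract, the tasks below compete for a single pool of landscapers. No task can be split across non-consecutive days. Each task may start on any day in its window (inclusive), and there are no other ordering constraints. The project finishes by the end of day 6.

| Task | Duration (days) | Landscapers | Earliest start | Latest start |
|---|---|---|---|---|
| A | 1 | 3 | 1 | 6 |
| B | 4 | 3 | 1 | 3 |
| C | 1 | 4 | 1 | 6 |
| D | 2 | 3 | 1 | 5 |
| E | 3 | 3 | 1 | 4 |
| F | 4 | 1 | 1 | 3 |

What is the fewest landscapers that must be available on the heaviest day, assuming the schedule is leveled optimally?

7

Early-start (A@1, B@1, C@1, D@1, E@1, F@1) gives peak 17: d1:17  d2:10  d3:7  d4:4  d5:0  d6:0.
Shift C→2, D→5, E→3, F→3.
Schedule A@1, B@1, C@2, D@5, E@3, F@3: d1:6  d2:7  d3:7  d4:7  d5:7  d6:4 — peak 7.
Total landscaper-days = 38 over 6 days ⇒ peak ≥ ⌈38/6⌉ = 7, so 7 is optimal.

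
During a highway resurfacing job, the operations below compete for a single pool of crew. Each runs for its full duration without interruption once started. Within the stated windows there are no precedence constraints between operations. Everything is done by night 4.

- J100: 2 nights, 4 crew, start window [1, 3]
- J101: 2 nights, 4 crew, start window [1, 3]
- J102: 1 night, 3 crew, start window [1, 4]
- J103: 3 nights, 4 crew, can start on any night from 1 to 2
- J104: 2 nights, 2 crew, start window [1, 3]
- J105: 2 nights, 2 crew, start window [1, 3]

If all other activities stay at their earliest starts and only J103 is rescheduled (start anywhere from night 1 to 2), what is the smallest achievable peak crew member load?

16

J103@1: n1:19  n2:16  n3:4  n4:0 → peak 19
J103@2: n1:15  n2:16  n3:4  n4:4 → peak 16
Best is J103@2, peak 16.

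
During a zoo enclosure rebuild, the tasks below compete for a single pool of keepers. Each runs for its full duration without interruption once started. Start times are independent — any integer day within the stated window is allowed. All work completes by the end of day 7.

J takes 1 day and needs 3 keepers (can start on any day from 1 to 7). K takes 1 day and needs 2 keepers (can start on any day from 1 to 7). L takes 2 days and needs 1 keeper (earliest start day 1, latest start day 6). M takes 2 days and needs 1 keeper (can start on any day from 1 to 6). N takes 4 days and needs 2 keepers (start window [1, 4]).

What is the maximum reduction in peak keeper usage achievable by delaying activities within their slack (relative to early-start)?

6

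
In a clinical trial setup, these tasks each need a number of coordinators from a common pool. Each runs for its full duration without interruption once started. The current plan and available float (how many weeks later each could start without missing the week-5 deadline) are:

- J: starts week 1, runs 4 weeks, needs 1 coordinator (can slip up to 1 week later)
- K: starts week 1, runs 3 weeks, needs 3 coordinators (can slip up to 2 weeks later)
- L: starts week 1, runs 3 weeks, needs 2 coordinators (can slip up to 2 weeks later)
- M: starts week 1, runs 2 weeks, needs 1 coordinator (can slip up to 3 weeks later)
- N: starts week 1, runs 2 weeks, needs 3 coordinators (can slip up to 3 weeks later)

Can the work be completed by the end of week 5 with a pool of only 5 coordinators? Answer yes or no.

no

Total coordinator-weeks = 27; over 5 weeks the average is 27/5 > 5, so some week must exceed 5.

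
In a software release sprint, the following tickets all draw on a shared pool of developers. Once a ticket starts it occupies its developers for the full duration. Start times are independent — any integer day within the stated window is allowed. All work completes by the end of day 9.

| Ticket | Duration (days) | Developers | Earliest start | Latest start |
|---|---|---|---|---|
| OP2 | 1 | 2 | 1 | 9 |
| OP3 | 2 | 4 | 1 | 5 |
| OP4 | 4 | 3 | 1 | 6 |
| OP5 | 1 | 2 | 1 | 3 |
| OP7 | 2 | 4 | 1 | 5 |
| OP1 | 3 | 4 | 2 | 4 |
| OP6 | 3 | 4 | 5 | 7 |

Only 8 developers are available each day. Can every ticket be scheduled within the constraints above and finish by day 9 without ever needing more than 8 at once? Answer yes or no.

Schedule OP2@1, OP3@1, OP4@3, OP5@1, OP7@2, OP1@4, OP6@7: d1:8  d2:8  d3:7  d4:7  d5:7  d6:7  d7:4  d8:4  d9:4 — peak 8 ≤ 8.

yes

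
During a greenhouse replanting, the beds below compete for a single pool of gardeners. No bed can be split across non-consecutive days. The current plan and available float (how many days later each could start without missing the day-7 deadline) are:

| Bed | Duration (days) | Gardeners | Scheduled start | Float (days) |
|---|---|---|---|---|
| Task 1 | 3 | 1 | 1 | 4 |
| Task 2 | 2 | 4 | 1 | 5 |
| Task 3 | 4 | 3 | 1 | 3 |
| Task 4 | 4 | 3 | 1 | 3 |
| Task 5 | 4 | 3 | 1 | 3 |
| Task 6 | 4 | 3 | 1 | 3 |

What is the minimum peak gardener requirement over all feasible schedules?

Early-start (Task 1@1, Task 2@1, Task 3@1, Task 4@1, Task 5@1, Task 6@1) gives peak 17: d1:17  d2:17  d3:13  d4:12  d5:0  d6:0  d7:0.
Shift Task 5→3, Task 6→4.
Schedule Task 1@1, Task 2@1, Task 3@1, Task 4@1, Task 5@3, Task 6@4: d1:11  d2:11  d3:10  d4:12  d5:6  d6:6  d7:3 — peak 12.

12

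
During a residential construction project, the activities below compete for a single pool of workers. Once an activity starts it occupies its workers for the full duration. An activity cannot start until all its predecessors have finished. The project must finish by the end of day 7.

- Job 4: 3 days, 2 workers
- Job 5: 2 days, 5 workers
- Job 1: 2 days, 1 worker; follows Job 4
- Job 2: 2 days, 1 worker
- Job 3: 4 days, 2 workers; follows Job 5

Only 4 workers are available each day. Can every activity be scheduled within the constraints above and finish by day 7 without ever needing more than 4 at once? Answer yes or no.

The minimum achievable peak is 5; 4 < 5, so no feasible schedule stays within the cap.

no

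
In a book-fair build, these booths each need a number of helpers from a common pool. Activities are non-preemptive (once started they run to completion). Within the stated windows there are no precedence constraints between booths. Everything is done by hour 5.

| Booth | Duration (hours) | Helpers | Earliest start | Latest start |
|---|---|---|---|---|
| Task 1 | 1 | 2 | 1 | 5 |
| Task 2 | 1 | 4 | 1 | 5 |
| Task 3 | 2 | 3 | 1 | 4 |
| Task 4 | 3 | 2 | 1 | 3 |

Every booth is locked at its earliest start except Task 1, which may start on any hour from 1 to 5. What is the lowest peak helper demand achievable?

9

Task 1@1: h1:11  h2:5  h3:2  h4:0  h5:0 → peak 11
Task 1@2: h1:9  h2:7  h3:2  h4:0  h5:0 → peak 9
Task 1@3: h1:9  h2:5  h3:4  h4:0  h5:0 → peak 9
Task 1@4: h1:9  h2:5  h3:2  h4:2  h5:0 → peak 9
Task 1@5: h1:9  h2:5  h3:2  h4:0  h5:2 → peak 9
Best is Task 1@2, peak 9.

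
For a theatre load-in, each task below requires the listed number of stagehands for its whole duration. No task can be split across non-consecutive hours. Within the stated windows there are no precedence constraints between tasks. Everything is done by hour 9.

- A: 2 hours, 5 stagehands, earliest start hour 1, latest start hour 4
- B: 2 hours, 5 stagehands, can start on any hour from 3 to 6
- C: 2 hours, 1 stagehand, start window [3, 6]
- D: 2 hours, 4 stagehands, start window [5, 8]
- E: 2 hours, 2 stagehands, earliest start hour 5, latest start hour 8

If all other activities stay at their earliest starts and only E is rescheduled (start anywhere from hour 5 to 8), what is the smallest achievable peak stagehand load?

E@5: h1:5  h2:5  h3:6  h4:6  h5:6  h6:6  h7:0  h8:0  h9:0 → peak 6
E@6: h1:5  h2:5  h3:6  h4:6  h5:4  h6:6  h7:2  h8:0  h9:0 → peak 6
E@7: h1:5  h2:5  h3:6  h4:6  h5:4  h6:4  h7:2  h8:2  h9:0 → peak 6
E@8: h1:5  h2:5  h3:6  h4:6  h5:4  h6:4  h7:0  h8:2  h9:2 → peak 6
Best is E@5, peak 6.

6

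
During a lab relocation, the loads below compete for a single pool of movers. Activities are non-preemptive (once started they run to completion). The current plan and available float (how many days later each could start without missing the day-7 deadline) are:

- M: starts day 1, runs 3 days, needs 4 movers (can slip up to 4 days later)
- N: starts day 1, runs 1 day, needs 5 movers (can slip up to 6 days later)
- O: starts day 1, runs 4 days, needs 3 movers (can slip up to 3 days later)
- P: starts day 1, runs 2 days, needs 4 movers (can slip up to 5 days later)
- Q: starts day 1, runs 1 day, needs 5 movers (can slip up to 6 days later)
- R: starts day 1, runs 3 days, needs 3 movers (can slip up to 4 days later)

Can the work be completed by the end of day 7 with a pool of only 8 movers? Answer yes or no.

Schedule M@1, N@4, O@1, P@5, Q@7, R@5: d1:7  d2:7  d3:7  d4:8  d5:7  d6:7  d7:8 — peak 8 ≤ 8.

yes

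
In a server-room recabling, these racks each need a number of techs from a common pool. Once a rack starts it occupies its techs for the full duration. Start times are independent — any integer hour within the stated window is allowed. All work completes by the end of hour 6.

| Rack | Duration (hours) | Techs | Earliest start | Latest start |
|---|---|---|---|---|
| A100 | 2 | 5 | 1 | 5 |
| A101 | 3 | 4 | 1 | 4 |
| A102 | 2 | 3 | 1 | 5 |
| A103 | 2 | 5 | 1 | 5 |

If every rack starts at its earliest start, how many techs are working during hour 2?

At early start, hour 2 has: A100, A101, A102, A103.
Demand: 5 + 4 + 3 + 5 = 17.

17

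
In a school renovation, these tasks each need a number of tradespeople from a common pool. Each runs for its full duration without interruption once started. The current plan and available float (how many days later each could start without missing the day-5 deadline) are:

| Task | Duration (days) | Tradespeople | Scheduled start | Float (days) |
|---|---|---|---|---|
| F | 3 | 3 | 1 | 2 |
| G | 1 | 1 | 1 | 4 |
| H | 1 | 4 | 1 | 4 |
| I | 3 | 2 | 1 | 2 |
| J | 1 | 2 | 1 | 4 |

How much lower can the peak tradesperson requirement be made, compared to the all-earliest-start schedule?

7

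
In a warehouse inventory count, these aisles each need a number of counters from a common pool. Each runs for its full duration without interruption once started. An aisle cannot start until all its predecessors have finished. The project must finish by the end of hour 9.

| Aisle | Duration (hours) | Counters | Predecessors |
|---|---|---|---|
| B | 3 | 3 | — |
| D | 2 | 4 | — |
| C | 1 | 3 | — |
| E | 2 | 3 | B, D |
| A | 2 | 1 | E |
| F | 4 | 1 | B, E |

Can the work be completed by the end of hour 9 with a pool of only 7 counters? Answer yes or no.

yes

Schedule B@1, D@1, C@3, E@4, A@6, F@6: h1:7  h2:7  h3:6  h4:3  h5:3  h6:2  h7:2  h8:1  h9:1 — peak 7 ≤ 7.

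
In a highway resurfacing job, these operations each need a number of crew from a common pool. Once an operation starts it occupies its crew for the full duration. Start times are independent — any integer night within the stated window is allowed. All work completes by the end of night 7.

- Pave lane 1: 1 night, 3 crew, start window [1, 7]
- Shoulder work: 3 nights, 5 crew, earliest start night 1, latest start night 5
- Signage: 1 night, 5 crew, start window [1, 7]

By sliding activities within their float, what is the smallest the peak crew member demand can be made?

5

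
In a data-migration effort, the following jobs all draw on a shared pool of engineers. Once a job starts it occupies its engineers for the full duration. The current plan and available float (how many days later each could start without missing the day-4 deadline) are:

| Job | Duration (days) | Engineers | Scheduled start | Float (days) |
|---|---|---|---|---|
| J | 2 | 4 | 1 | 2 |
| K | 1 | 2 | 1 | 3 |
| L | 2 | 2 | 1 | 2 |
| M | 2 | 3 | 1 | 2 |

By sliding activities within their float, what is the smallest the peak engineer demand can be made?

Early-start (J@1, K@1, L@1, M@1) gives peak 11: d1:11  d2:9  d3:0  d4:0.
Shift L→2, M→3.
Schedule J@1, K@1, L@2, M@3: d1:6  d2:6  d3:5  d4:3 — peak 6.

6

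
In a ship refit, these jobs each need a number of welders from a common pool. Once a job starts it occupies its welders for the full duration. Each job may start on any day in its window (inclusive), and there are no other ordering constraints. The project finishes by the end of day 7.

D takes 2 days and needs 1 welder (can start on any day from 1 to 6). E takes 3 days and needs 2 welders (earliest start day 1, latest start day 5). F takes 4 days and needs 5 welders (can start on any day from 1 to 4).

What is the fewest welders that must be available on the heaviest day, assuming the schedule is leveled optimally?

Early-start (D@1, E@1, F@1) gives peak 8: d1:8  d2:8  d3:7  d4:5  d5:0  d6:0  d7:0.
Shift F→4.
Schedule D@1, E@1, F@4: d1:3  d2:3  d3:2  d4:5  d5:5  d6:5  d7:5 — peak 5.

5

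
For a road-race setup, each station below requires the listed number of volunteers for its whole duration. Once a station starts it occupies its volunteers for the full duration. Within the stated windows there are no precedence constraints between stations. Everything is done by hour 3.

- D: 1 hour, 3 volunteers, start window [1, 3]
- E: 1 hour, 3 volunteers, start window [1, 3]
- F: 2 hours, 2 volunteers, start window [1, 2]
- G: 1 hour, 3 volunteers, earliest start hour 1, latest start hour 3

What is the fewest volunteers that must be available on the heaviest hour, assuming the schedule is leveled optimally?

Early-start (D@1, E@1, F@1, G@1) gives peak 11: h1:11  h2:2  h3:0.
Shift E→2, G→3.
Schedule D@1, E@2, F@1, G@3: h1:5  h2:5  h3:3 — peak 5.
Total volunteer-hours = 13 over 3 hours ⇒ peak ≥ ⌈13/3⌉ = 5, so 5 is optimal.

5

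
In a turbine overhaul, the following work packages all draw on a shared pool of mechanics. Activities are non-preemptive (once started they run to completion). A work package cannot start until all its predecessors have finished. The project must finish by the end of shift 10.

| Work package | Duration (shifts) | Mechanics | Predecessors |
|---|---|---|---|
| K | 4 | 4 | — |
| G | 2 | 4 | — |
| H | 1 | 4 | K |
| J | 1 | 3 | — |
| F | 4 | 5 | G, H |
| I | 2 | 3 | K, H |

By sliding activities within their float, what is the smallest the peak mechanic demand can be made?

Early-start (K@1, G@1, H@5, J@1, F@6, I@6) gives peak 11: s1:11  s2:8  s3:4  s4:4  s5:4  s6:8  s7:8  s8:5  s9:5  s10:0.
Shift J→3.
Schedule K@1, G@1, H@5, J@3, F@6, I@6: s1:8  s2:8  s3:7  s4:4  s5:4  s6:8  s7:8  s8:5  s9:5  s10:0 — peak 8.

8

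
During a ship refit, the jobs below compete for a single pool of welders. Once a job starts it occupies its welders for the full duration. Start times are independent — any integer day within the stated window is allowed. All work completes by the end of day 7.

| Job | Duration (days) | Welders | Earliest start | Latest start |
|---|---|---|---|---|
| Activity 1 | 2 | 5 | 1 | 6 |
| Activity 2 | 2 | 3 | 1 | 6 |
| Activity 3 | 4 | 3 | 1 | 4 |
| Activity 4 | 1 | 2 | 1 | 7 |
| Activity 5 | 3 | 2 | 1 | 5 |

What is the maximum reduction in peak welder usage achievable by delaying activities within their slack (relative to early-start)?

9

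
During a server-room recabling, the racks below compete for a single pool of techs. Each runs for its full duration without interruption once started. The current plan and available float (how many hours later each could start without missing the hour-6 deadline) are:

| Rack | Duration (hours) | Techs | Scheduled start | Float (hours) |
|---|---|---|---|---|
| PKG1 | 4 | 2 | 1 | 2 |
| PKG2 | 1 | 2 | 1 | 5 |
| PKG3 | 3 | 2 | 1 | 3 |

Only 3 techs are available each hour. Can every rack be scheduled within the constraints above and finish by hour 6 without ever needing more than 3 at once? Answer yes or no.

no

The minimum achievable peak is 4; 3 < 4, so no feasible schedule stays within the cap.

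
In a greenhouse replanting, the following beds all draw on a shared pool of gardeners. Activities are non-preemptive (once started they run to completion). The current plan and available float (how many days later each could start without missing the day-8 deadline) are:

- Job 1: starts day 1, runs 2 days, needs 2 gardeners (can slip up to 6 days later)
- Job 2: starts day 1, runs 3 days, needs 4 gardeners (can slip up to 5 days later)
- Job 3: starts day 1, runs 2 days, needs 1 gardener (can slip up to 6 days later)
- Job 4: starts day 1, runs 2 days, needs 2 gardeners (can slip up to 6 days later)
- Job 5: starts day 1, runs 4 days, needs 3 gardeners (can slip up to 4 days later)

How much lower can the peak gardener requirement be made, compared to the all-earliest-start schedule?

7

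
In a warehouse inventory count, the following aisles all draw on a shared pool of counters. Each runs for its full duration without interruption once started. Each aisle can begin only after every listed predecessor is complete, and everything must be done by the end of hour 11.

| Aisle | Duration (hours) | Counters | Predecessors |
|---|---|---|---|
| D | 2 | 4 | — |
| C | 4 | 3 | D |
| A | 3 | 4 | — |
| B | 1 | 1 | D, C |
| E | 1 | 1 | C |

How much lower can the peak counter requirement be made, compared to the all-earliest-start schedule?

4

Early-start peak: h1:8  h2:8  h3:7  h4:3  h5:3  h6:3  h7:2  h8:0  h9:0  h10:0  h11:0 ⇒ 8.
Leveled (D@1, C@3, A@7, B@10, E@10): h1:4  h2:4  h3:3  h4:3  h5:3  h6:3  h7:4  h8:4  h9:4  h10:2  h11:0 ⇒ 4.
Reduction 8 − 4 = 4.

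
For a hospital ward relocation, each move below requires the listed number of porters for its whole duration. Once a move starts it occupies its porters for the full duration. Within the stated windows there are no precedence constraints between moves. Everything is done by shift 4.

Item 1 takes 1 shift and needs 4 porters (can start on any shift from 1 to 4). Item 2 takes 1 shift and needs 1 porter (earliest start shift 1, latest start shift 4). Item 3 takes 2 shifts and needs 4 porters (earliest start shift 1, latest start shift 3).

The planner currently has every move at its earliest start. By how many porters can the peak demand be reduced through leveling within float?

Early-start peak: s1:9  s2:4  s3:0  s4:0 ⇒ 9.
Leveled (Item 1@1, Item 2@2, Item 3@3): s1:4  s2:1  s3:4  s4:4 ⇒ 4.
Reduction 9 − 4 = 5.

5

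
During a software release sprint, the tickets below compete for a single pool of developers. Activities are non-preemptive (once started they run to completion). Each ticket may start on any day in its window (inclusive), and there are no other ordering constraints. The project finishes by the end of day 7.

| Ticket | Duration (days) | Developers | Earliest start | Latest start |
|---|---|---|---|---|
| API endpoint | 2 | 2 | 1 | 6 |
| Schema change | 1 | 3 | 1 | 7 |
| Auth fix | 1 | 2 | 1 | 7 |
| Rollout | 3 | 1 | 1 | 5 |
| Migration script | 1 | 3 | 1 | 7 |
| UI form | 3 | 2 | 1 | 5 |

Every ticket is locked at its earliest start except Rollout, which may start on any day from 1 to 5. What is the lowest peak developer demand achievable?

12

Rollout@1: d1:13  d2:5  d3:3  d4:0  d5:0  d6:0  d7:0 → peak 13
Rollout@2: d1:12  d2:5  d3:3  d4:1  d5:0  d6:0  d7:0 → peak 12
Rollout@3: d1:12  d2:4  d3:3  d4:1  d5:1  d6:0  d7:0 → peak 12
Rollout@4: d1:12  d2:4  d3:2  d4:1  d5:1  d6:1  d7:0 → peak 12
Rollout@5: d1:12  d2:4  d3:2  d4:0  d5:1  d6:1  d7:1 → peak 12
Best is Rollout@2, peak 12.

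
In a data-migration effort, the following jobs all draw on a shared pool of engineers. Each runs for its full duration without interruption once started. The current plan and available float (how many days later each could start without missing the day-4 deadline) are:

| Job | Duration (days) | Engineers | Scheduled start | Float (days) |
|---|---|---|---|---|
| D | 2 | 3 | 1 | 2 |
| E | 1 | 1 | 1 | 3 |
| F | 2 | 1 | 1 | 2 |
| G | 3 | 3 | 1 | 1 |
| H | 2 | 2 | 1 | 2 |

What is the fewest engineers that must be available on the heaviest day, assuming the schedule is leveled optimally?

Early-start (D@1, E@1, F@1, G@1, H@1) gives peak 10: d1:10  d2:9  d3:3  d4:0.
Shift F→3, G→2, H→3.
Schedule D@1, E@1, F@3, G@2, H@3: d1:4  d2:6  d3:6  d4:6 — peak 6.
Total engineer-days = 22 over 4 days ⇒ peak ≥ ⌈22/4⌉ = 6, so 6 is optimal.

6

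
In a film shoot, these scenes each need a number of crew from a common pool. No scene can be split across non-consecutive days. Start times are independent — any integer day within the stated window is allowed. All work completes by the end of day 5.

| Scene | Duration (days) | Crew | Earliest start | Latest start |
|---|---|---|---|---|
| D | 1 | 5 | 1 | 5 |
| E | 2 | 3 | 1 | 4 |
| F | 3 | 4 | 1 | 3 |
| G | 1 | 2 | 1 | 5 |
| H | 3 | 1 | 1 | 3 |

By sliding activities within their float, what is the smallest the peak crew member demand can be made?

Early-start (D@1, E@1, F@1, G@1, H@1) gives peak 15: d1:15  d2:8  d3:5  d4:0  d5:0.
Shift E→4, F→2, G→2.
Schedule D@1, E@4, F@2, G@2, H@1: d1:6  d2:7  d3:5  d4:7  d5:3 — peak 7.

7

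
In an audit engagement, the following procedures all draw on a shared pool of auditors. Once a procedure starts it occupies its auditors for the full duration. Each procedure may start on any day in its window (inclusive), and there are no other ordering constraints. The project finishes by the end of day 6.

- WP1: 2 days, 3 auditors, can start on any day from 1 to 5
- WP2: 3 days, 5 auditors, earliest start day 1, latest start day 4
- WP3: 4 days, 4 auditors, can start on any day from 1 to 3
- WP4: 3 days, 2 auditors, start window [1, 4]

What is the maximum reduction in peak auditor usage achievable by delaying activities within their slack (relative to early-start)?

Early-start peak: d1:14  d2:14  d3:11  d4:4  d5:0  d6:0 ⇒ 14.
Leveled (WP1@1, WP2@1, WP3@3, WP4@4): d1:8  d2:8  d3:9  d4:6  d5:6  d6:6 ⇒ 9.
Reduction 14 − 9 = 5.

5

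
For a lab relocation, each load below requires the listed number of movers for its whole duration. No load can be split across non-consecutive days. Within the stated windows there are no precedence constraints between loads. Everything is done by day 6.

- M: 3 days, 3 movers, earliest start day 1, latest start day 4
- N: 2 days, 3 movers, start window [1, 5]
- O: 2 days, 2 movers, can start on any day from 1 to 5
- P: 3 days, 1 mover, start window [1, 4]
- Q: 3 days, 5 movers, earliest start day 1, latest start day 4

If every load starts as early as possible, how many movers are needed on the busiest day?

Early-start schedule: M@1, N@1, O@1, P@1, Q@1.
Load per day: day 1: 14, day 2: 14, day 3: 9, day 4: 0, day 5: 0, day 6: 0.
Peak is 14.

14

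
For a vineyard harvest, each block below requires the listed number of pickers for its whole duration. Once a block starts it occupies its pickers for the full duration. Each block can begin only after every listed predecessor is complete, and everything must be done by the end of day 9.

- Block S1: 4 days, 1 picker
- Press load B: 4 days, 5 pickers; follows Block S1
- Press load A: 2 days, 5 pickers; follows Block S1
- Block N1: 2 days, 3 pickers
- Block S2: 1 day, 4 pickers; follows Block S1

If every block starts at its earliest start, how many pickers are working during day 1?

At early start, day 1 has: Block S1, Block N1.
Demand: 1 + 3 = 4.

4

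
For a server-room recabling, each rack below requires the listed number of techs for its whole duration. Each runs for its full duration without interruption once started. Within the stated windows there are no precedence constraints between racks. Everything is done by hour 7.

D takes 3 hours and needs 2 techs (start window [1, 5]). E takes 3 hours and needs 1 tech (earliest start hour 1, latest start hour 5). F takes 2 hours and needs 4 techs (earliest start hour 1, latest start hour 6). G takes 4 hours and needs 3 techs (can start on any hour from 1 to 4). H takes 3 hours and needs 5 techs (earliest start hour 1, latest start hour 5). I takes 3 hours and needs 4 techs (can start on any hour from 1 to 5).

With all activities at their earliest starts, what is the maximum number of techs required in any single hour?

19

Early-start schedule: D@1, E@1, F@1, G@1, H@1, I@1.
Load per hour: hour 1: 19, hour 2: 19, hour 3: 15, hour 4: 3, hour 5: 0, hour 6: 0, hour 7: 0.
Peak is 19.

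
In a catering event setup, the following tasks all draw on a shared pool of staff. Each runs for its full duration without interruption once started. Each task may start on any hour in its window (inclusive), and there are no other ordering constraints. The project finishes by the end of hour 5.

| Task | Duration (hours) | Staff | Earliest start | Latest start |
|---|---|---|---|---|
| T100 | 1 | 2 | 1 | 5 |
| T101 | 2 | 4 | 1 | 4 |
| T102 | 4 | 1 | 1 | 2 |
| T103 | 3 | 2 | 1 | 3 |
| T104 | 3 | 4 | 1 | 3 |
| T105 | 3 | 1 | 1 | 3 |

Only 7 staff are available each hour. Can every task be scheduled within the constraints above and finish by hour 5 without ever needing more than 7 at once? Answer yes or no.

no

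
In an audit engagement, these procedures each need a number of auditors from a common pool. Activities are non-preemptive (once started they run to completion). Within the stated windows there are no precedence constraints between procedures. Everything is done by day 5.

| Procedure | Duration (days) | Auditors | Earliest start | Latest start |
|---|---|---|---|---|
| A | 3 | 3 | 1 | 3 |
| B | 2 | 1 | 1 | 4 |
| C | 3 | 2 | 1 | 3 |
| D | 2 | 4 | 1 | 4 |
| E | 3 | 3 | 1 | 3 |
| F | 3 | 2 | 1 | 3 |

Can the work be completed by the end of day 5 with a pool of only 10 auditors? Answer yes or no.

yes

Schedule A@1, B@1, C@1, D@1, E@3, F@3: d1:10  d2:10  d3:10  d4:5  d5:5 — peak 10 ≤ 10.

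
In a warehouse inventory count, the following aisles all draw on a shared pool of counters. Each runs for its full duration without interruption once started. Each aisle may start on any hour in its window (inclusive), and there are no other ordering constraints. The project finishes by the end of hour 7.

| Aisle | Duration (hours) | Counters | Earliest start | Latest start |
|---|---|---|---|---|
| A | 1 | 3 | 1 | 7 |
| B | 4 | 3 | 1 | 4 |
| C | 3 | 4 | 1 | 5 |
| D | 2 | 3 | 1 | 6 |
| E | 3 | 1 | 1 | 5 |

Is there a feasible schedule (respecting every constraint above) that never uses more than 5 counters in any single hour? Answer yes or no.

Total counter-hours = 36; over 7 hours the average is 36/7 > 5, so some hour must exceed 5.

no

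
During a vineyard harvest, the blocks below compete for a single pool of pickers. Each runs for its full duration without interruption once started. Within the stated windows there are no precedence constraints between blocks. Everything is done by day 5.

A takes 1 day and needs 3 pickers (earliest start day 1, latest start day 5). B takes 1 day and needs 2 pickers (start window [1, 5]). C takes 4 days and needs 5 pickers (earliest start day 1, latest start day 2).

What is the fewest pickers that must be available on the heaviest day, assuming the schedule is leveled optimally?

Early-start (A@1, B@1, C@1) gives peak 10: d1:10  d2:5  d3:5  d4:5  d5:0.
Shift C→2.
Schedule A@1, B@1, C@2: d1:5  d2:5  d3:5  d4:5  d5:5 — peak 5.
Total picker-days = 25 over 5 days ⇒ peak ≥ ⌈25/5⌉ = 5, so 5 is optimal.

5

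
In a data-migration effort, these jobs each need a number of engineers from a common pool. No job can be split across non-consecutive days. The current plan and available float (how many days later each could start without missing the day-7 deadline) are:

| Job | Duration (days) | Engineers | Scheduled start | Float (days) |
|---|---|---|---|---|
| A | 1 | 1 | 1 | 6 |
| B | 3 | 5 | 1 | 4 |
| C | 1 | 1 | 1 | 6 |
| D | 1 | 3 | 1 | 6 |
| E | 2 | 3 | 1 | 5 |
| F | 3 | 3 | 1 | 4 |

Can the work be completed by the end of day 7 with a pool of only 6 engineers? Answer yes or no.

Schedule A@1, B@1, C@2, D@4, E@4, F@5: d1:6  d2:6  d3:5  d4:6  d5:6  d6:3  d7:3 — peak 6 ≤ 6.

yes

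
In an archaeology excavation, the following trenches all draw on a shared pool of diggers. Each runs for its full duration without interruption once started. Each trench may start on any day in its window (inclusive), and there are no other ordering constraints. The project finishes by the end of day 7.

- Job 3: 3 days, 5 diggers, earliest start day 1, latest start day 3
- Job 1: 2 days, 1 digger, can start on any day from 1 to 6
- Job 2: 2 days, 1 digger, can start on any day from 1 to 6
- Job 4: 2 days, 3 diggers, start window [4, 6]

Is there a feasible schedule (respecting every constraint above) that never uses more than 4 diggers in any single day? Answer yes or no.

no

The minimum achievable peak is 5; 4 < 5, so no feasible schedule stays within the cap.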